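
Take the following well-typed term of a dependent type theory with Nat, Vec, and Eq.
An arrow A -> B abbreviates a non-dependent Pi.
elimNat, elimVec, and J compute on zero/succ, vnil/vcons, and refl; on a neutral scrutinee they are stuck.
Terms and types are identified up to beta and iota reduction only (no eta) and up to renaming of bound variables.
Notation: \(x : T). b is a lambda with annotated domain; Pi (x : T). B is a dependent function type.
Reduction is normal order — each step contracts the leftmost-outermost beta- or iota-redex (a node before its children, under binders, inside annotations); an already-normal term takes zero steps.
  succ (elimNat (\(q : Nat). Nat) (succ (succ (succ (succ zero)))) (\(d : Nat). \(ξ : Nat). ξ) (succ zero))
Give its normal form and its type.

reduced normal form:
  succ (succ (succ (succ (succ zero))))
type:
  Nat
observation: contracting an elimNat iota-redex first, the term normalizes in 4 steps.


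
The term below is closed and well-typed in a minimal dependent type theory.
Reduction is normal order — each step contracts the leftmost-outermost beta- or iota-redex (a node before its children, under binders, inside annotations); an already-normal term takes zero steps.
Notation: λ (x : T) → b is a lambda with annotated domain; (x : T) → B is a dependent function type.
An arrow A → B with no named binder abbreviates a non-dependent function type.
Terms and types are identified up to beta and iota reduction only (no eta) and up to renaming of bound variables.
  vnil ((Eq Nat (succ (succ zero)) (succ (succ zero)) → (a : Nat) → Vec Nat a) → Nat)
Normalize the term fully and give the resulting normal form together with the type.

reduced normal form:
  vnil ((Eq Nat (succ (succ zero)) (succ (succ zero)) → (a : Nat) → Vec Nat a) → Nat)
inferred type:
  Vec ((Eq Nat (succ (succ zero)) (succ (succ zero)) → (a : Nat) → Vec Nat a) → Nat) zero


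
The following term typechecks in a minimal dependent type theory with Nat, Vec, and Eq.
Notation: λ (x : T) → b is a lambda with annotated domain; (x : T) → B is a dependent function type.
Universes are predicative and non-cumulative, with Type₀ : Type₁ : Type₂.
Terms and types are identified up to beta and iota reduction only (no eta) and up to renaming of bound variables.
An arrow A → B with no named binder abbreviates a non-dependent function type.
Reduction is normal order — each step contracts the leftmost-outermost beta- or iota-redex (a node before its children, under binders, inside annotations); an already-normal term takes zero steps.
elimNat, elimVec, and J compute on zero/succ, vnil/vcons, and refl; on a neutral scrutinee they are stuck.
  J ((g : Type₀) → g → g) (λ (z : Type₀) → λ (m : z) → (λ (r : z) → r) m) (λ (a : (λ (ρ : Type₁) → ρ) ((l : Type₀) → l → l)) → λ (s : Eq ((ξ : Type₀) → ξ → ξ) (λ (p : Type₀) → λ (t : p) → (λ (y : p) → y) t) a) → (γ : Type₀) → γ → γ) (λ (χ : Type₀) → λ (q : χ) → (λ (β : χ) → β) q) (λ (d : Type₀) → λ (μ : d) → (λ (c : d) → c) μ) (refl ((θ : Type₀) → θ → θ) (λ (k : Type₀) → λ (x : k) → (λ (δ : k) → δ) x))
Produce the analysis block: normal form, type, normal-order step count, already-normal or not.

resulting normal form:
  λ (g : Type₀) → λ (z : g) → z
the term's type:
  (g : Type₀) → g → g
reduction steps (normal order): 2
already normal: no
first contracted redex: a J iota-redex


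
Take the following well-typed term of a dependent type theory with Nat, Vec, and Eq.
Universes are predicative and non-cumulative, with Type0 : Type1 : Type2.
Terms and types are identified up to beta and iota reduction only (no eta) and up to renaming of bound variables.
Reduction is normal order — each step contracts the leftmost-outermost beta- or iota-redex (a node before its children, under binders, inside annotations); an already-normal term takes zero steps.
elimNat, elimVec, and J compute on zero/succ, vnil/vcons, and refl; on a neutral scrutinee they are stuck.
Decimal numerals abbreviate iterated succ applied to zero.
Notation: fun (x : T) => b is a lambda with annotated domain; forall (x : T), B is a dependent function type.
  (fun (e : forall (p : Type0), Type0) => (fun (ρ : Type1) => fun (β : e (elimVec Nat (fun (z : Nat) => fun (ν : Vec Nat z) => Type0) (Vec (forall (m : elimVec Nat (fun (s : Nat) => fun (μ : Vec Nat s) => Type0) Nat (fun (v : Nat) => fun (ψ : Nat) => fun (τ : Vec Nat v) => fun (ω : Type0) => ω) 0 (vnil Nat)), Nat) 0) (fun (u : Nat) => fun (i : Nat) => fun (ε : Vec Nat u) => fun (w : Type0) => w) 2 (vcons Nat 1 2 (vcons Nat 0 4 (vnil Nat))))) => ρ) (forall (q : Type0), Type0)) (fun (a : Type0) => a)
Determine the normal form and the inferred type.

reduced normal form:
  fun (e : Vec (forall (p : Nat), Nat) 0) => forall (ρ : Type0), Type0
type:
  forall (e : Vec (forall (p : Nat), Nat) 0), Type1
observation: reduction starts at a beta-redex, and 15 normal-order steps reach the normal form.


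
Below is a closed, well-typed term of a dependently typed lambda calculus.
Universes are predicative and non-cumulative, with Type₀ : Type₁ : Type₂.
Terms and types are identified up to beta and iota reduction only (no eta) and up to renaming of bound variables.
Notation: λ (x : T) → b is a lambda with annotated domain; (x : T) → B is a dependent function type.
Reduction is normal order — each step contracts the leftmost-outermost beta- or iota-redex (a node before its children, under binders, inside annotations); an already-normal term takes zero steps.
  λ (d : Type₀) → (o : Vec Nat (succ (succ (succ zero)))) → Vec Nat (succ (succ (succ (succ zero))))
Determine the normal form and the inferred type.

reduced normal form:
  λ (d : Type₀) → (o : Vec Nat (succ (succ (succ zero)))) → Vec Nat (succ (succ (succ (succ zero))))
the term's type:
  (d : Type₀) → Type₀
observation: no redex remains anywhere in the term; it is its own normal form.


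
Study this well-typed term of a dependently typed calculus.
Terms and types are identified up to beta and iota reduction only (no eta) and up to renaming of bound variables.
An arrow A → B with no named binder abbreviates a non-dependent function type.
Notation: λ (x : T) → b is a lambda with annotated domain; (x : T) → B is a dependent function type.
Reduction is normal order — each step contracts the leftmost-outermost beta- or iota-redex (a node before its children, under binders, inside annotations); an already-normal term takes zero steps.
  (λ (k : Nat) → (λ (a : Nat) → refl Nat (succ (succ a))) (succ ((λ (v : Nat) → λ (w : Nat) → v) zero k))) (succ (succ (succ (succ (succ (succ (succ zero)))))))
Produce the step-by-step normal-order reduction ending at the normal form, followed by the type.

normal-order reduction:
  (λ (k : Nat) → (λ (a : Nat) → refl Nat (succ (succ a))) (succ ((λ (v : Nat) → λ (w : Nat) → v) zero k))) (succ (succ (succ (succ (succ (succ (succ zero)))))))
  ~> (λ (k : Nat) → refl Nat (succ (succ k))) (succ ((λ (a : Nat) → λ (v : Nat) → a) zero (succ (succ (succ (succ (succ (succ (succ zero)))))))))
  ~> refl Nat (succ (succ (succ ((λ (k : Nat) → λ (a : Nat) → k) zero (succ (succ (succ (succ (succ (succ (succ zero)))))))))))
  ~> refl Nat (succ (succ (succ ((λ (k : Nat) → zero) (succ (succ (succ (succ (succ (succ (succ zero)))))))))))
  ~> refl Nat (succ (succ (succ zero)))
the term's type:
  Eq Nat (succ (succ (succ zero))) (succ (succ (succ zero)))


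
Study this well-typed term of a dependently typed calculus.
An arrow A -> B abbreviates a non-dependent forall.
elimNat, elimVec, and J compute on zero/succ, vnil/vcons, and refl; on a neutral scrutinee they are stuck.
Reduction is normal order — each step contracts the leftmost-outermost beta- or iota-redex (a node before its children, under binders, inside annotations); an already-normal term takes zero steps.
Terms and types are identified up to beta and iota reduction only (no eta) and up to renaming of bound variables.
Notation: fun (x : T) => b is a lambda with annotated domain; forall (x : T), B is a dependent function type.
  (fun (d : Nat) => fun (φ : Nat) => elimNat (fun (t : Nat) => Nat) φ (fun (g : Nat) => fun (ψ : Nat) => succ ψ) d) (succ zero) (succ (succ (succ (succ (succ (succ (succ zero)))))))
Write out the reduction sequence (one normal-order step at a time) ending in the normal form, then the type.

normal-order reduction:
  (fun (d : Nat) => fun (φ : Nat) => elimNat (fun (t : Nat) => Nat) φ (fun (g : Nat) => fun (ψ : Nat) => succ ψ) d) (succ zero) (succ (succ (succ (succ (succ (succ (succ zero)))))))
  ~> (fun (d : Nat) => elimNat (fun (φ : Nat) => Nat) d (fun (t : Nat) => fun (g : Nat) => succ g) (succ zero)) (succ (succ (succ (succ (succ (succ (succ zero)))))))
  ~> elimNat (fun (d : Nat) => Nat) (succ (succ (succ (succ (succ (succ (succ zero))))))) (fun (φ : Nat) => fun (t : Nat) => succ t) (succ zero)
  ~> (fun (d : Nat) => fun (φ : Nat) => succ φ) zero (elimNat (fun (t : Nat) => Nat) (succ (succ (succ (succ (succ (succ (succ zero))))))) (fun (g : Nat) => fun (ψ : Nat) => succ ψ) zero)
  ~> (fun (d : Nat) => succ d) (elimNat (fun (φ : Nat) => Nat) (succ (succ (succ (succ (succ (succ (succ zero))))))) (fun (t : Nat) => fun (g : Nat) => succ g) zero)
  ~> succ (elimNat (fun (d : Nat) => Nat) (succ (succ (succ (succ (succ (succ (succ zero))))))) (fun (φ : Nat) => fun (t : Nat) => succ t) zero)
  ~> succ (succ (succ (succ (succ (succ (succ (succ zero)))))))
type:
  Nat


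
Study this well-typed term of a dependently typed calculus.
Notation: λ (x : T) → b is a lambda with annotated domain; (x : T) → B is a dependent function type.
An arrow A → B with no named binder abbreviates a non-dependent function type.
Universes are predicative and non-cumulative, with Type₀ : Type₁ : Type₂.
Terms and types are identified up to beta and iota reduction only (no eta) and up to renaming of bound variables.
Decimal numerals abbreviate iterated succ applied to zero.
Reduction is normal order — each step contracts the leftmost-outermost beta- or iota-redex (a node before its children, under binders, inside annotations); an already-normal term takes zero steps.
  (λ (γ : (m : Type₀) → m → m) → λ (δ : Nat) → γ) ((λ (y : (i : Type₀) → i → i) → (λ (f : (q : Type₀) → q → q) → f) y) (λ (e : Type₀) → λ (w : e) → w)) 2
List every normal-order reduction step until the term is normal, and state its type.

normal-order reduction sequence:
  (λ (γ : (m : Type₀) → m → m) → λ (δ : Nat) → γ) ((λ (y : (i : Type₀) → i → i) → (λ (f : (q : Type₀) → q → q) → f) y) (λ (e : Type₀) → λ (w : e) → w)) 2
  ~> (λ (γ : Nat) → (λ (m : (δ : Type₀) → δ → δ) → (λ (y : (i : Type₀) → i → i) → y) m) (λ (f : Type₀) → λ (q : f) → q)) 2
  ~> (λ (γ : (m : Type₀) → m → m) → (λ (δ : (y : Type₀) → y → y) → δ) γ) (λ (i : Type₀) → λ (f : i) → f)
  ~> (λ (γ : (m : Type₀) → m → m) → γ) (λ (δ : Type₀) → λ (y : δ) → y)
  ~> λ (γ : Type₀) → λ (m : γ) → m
inferred type:
  (γ : Type₀) → γ → γ


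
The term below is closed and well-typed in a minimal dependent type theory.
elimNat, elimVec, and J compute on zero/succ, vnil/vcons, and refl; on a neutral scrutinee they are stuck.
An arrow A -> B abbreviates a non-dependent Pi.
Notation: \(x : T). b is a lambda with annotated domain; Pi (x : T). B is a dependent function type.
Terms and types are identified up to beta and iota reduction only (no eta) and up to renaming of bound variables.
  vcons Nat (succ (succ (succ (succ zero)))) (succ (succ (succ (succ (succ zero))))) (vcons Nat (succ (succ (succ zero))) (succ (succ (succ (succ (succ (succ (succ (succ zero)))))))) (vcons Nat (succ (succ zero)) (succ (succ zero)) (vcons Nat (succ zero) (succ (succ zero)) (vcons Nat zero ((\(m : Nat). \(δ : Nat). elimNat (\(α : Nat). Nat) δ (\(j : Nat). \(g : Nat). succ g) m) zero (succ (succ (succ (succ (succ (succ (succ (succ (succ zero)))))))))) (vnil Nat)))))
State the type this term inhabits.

type:
  Vec Nat (succ (succ (succ (succ (succ zero)))))


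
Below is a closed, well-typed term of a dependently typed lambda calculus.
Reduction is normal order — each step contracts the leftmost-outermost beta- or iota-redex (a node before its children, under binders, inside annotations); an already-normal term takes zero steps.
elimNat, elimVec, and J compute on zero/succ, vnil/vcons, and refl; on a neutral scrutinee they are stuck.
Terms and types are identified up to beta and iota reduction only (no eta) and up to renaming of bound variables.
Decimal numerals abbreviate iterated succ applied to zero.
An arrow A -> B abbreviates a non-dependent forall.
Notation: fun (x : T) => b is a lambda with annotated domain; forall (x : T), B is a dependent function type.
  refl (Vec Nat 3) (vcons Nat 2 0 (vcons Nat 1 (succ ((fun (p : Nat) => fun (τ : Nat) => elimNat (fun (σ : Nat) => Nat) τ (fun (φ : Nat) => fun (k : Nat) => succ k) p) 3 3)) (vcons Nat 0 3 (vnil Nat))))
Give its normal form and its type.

reduced normal form:
  refl (Vec Nat 3) (vcons Nat 2 0 (vcons Nat 1 7 (vcons Nat 0 3 (vnil Nat))))
inferred type:
  Eq (Vec Nat 3) (vcons Nat 2 0 (vcons Nat 1 7 (vcons Nat 0 3 (vnil Nat)))) (vcons Nat 2 0 (vcons Nat 1 7 (vcons Nat 0 3 (vnil Nat))))
observation: the term reaches its normal form after 12 normal-order steps.


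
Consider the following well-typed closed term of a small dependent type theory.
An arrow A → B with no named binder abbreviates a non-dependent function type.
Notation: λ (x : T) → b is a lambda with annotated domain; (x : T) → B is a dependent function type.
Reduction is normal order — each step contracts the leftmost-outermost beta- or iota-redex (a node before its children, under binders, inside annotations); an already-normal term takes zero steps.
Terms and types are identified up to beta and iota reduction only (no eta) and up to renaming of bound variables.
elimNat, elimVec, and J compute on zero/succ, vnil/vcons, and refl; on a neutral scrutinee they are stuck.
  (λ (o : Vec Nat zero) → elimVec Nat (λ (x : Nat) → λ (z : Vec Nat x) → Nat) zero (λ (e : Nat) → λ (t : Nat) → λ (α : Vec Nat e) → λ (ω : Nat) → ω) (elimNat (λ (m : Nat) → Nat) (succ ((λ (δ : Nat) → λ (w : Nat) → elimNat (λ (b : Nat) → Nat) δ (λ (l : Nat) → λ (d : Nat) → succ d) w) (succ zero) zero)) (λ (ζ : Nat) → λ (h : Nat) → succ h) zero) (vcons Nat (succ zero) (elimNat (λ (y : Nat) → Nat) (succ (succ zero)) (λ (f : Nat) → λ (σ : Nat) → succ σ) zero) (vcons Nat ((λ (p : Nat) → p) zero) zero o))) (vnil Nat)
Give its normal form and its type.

reduced normal form:
  zero
the term's type:
  Nat


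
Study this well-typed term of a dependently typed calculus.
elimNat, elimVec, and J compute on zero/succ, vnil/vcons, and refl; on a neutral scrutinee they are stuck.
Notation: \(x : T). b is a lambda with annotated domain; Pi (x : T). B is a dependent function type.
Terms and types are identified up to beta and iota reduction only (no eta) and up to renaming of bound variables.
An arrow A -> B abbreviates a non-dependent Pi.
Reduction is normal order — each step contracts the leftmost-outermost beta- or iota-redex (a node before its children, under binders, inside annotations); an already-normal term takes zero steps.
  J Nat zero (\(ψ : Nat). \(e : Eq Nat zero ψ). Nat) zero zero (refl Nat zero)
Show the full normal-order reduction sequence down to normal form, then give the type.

normal-order reduction sequence:
  J Nat zero (\(ψ : Nat). \(e : Eq Nat zero ψ). Nat) zero zero (refl Nat zero)
  ~> zero
type:
  Nat


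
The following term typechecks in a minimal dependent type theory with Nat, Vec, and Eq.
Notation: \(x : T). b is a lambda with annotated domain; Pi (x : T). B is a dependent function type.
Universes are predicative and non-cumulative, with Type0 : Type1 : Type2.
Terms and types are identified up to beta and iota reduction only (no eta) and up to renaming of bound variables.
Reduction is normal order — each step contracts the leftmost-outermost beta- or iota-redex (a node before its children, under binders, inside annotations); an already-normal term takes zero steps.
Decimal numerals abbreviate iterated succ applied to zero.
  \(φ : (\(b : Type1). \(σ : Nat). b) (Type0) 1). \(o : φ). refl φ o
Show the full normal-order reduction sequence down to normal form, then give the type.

normal-order reduction:
  \(φ : (\(b : Type1). \(σ : Nat). b) (Type0) 1). \(o : φ). refl φ o
  ~> \(φ : (\(b : Nat). Type0) 1). \(σ : φ). refl φ σ
  ~> \(φ : Type0). \(b : φ). refl φ b
the term's type:
  Pi (φ : Type0). Pi (b : φ). Eq φ b b


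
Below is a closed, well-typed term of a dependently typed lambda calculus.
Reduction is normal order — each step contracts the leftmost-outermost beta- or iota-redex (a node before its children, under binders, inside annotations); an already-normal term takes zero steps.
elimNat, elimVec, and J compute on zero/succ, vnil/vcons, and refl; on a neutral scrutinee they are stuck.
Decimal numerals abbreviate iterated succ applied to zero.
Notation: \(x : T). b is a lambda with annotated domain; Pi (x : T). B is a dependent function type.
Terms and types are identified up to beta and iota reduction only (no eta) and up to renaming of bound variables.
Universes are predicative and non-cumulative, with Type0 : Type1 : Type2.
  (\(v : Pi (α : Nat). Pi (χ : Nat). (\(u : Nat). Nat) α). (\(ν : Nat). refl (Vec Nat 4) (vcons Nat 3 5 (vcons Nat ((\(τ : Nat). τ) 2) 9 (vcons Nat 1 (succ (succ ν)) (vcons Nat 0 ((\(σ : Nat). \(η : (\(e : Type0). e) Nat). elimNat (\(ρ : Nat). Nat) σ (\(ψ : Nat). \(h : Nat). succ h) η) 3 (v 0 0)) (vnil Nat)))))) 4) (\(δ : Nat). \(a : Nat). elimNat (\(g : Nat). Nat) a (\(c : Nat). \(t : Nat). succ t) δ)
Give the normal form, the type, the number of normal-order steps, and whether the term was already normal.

reduced normal form:
  refl (Vec Nat 4) (vcons Nat 3 5 (vcons Nat 2 9 (vcons Nat 1 6 (vcons Nat 0 3 (vnil Nat)))))
type:
  Eq (Vec Nat 4) (vcons Nat 3 5 (vcons Nat 2 9 (vcons Nat 1 6 (vcons Nat 0 3 (vnil Nat))))) (vcons Nat 3 5 (vcons Nat 2 9 (vcons Nat 1 6 (vcons Nat 0 3 (vnil Nat)))))
reduction steps (normal order): 9
term was already normal: no
first redex: a beta-redex


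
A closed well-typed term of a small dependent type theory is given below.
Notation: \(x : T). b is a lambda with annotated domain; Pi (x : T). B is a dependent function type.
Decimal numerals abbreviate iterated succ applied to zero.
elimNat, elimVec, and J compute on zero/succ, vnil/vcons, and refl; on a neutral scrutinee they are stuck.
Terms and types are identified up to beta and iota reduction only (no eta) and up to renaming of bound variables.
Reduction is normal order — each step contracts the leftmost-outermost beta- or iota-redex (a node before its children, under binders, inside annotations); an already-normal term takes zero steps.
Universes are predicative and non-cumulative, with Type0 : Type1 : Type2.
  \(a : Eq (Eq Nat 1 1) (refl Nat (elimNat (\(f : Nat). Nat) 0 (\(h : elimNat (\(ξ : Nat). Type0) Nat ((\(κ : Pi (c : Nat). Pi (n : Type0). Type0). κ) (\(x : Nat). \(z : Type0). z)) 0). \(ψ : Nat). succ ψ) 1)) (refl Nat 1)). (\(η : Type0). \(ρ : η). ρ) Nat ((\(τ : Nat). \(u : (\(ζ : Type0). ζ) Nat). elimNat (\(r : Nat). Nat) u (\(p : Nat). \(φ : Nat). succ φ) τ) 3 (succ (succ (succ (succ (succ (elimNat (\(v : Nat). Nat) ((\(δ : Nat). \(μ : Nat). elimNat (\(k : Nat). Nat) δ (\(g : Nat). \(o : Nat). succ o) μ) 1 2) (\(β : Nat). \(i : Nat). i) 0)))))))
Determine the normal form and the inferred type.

reduced normal form:
  \(a : Eq (Eq Nat 1 1) (refl Nat 1) (refl Nat 1)). 11
inferred type:
  Pi (a : Eq (Eq Nat 1 1) (refl Nat 1) (refl Nat 1)). Nat
observation: the first redex contracted is an elimNat iota-redex; the normal form is reached in 28 normal-order steps.


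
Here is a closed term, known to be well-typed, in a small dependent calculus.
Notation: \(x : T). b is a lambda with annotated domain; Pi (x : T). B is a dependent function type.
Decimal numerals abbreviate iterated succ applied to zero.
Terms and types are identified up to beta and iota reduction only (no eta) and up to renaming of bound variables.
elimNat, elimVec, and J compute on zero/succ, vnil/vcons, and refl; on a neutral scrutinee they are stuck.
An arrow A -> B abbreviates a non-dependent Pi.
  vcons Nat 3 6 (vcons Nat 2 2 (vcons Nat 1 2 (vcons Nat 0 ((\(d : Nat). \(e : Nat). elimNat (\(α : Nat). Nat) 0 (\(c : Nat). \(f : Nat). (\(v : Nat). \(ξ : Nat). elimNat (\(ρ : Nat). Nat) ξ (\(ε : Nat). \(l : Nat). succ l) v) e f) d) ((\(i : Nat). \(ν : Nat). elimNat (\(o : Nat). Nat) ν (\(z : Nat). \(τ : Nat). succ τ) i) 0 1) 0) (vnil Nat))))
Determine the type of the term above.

the term's type:
  Vec Nat 4


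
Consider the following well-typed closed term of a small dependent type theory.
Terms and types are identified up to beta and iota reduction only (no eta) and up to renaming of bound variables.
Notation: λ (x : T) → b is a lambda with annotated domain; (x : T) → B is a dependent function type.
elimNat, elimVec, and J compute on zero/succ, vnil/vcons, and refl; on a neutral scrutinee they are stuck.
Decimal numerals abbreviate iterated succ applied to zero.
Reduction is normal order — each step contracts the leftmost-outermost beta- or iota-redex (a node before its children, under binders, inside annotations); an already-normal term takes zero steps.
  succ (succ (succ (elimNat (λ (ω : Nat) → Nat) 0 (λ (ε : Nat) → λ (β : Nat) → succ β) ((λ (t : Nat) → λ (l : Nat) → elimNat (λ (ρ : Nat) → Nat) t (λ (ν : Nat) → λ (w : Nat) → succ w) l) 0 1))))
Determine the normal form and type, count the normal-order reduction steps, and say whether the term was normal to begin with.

resulting normal form:
  4
type:
  Nat
steps to reach normal form (normal order): 10
already normal: no
first redex: a beta-redex


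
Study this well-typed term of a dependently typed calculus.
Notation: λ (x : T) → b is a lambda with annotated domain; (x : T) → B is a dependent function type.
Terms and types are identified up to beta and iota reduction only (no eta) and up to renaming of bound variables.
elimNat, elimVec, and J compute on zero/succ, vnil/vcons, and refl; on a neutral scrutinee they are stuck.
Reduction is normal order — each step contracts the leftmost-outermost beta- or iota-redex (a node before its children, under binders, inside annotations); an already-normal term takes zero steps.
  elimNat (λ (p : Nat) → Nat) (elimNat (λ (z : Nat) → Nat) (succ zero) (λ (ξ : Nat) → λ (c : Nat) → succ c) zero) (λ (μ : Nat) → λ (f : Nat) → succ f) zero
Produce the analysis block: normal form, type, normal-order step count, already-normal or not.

resulting normal form:
  succ zero
the term's type:
  Nat
reduction steps (normal order): 2
already normal: no
first contracted redex: an elimNat iota-redex


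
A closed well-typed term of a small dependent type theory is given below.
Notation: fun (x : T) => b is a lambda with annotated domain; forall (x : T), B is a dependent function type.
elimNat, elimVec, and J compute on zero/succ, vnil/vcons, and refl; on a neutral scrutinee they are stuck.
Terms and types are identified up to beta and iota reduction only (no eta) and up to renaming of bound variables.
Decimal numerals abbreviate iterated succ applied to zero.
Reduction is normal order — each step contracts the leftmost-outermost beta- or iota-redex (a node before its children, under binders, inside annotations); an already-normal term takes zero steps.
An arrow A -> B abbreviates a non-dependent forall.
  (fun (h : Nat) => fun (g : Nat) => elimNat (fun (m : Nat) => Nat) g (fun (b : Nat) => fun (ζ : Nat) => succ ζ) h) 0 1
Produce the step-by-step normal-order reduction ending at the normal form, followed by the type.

normal-order reduction:
  (fun (h : Nat) => fun (g : Nat) => elimNat (fun (m : Nat) => Nat) g (fun (b : Nat) => fun (ζ : Nat) => succ ζ) h) 0 1
  ~> (fun (h : Nat) => elimNat (fun (g : Nat) => Nat) h (fun (m : Nat) => fun (b : Nat) => succ b) 0) 1
  ~> elimNat (fun (h : Nat) => Nat) 1 (fun (g : Nat) => fun (m : Nat) => succ m) 0
  ~> 1
type:
  Nat


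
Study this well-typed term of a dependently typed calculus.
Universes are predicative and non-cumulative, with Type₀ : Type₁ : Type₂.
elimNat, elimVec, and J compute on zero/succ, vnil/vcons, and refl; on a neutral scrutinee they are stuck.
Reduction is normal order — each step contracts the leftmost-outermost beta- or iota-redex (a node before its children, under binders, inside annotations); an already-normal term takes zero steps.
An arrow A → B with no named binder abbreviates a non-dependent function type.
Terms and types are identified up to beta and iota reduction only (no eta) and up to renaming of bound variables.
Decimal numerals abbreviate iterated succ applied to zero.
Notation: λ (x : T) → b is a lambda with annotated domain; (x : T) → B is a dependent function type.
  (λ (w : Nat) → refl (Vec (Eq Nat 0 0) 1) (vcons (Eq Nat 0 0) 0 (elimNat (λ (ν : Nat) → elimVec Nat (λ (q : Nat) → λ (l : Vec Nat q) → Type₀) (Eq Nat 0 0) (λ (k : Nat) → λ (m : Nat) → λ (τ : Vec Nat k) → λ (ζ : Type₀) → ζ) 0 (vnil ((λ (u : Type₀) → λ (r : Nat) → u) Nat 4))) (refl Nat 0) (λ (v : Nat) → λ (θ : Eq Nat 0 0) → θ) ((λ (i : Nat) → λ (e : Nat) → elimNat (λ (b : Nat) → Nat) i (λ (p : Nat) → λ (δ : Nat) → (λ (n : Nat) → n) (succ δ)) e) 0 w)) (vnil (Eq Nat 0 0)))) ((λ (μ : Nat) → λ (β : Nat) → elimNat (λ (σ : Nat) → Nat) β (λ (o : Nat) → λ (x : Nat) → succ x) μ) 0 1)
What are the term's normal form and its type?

resulting normal form:
  refl (Vec (Eq Nat 0 0) 1) (vcons (Eq Nat 0 0) 0 (refl Nat 0) (vnil (Eq Nat 0 0)))
the term's type:
  Eq (Vec (Eq Nat 0 0) 1) (vcons (Eq Nat 0 0) 0 (refl Nat 0) (vnil (Eq Nat 0 0))) (vcons (Eq Nat 0 0) 0 (refl Nat 0) (vnil (Eq Nat 0 0)))
observation: the leftmost-outermost redex is a beta-redex, and normalization takes 16 steps.


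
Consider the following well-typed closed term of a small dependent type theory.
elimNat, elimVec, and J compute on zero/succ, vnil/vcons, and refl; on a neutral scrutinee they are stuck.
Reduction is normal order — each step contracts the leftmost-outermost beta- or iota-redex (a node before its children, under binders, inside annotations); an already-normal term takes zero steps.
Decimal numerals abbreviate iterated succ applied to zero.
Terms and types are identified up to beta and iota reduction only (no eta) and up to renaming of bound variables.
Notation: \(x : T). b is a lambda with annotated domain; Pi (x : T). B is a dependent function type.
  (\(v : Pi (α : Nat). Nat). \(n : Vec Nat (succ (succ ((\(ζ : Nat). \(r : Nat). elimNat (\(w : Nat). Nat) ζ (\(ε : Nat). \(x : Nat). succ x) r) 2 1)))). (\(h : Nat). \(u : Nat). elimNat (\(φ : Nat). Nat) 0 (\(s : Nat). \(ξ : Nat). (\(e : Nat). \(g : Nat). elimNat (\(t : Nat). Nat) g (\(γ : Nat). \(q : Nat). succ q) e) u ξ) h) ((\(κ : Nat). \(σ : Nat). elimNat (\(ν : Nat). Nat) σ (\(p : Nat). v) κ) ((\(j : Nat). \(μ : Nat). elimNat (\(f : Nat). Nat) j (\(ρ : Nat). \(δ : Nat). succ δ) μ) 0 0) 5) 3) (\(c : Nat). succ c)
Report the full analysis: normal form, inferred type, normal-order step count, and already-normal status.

resulting normal form:
  \(v : Vec Nat 5). 15
the term's type:
  Pi (v : Vec Nat 5). Nat
steps to reach normal form (normal order): 43
already normal: no
first contracted redex: a beta-redex


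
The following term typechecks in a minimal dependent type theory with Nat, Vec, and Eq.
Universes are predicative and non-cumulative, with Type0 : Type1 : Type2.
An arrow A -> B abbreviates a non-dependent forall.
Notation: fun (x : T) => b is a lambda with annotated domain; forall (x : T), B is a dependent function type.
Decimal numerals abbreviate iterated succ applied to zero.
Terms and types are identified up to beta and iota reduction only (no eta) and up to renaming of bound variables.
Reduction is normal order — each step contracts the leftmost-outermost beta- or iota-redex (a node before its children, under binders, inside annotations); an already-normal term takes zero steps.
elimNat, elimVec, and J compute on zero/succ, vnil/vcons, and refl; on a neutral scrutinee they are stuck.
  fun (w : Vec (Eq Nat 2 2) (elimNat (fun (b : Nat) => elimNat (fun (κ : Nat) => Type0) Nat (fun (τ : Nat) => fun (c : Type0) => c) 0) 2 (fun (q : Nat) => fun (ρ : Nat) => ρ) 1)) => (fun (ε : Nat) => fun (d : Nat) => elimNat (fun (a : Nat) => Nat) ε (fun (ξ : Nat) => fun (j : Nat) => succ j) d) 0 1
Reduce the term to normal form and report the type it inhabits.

resulting normal form:
  fun (w : Vec (Eq Nat 2 2) 2) => 1
type:
  Vec (Eq Nat 2 2) 2 -> Nat
observation: the first redex contracted is an elimNat iota-redex; the normal form is reached in 10 normal-order steps.


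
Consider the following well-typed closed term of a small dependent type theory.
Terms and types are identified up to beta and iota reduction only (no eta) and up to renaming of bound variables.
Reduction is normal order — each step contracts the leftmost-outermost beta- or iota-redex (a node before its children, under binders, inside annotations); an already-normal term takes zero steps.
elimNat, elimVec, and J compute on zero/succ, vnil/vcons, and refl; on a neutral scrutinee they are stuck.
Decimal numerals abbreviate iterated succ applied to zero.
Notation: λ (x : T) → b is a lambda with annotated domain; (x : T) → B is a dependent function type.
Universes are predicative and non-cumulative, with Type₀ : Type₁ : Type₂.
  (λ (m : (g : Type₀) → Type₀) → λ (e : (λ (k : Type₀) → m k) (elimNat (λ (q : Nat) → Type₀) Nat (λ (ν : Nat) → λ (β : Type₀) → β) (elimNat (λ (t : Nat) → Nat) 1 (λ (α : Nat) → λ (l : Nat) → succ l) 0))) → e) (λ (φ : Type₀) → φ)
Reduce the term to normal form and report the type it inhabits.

reduced normal form:
  λ (m : Nat) → m
type:
  (m : Nat) → Nat


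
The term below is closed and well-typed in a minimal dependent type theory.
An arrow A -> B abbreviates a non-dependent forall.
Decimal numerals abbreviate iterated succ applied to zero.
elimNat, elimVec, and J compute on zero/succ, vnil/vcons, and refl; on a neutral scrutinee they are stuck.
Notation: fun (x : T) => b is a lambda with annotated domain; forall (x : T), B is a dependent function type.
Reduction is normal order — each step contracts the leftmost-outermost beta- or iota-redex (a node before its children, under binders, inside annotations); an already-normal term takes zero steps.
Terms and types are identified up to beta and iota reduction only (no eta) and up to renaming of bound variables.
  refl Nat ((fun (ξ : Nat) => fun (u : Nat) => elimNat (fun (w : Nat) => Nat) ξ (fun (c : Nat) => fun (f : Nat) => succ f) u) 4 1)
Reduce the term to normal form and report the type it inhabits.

reduced normal form:
  refl Nat 5
the term's type:
  Eq Nat 5 5


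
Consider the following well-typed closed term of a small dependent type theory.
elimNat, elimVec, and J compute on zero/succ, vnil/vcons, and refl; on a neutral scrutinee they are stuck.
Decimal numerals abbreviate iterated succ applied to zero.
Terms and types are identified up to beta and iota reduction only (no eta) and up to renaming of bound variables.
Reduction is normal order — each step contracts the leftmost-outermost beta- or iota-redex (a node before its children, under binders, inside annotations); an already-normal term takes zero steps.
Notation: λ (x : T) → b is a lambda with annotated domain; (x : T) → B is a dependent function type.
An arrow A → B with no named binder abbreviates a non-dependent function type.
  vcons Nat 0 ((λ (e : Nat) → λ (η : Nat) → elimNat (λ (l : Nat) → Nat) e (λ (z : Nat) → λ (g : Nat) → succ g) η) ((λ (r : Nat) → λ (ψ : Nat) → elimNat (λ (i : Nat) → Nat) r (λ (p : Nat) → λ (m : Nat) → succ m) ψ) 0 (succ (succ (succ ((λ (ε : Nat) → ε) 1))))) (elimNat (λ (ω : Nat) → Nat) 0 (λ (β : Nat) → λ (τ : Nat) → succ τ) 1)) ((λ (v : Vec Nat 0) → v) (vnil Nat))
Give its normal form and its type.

normal form:
  vcons Nat 0 5 (vnil Nat)
inferred type:
  Vec Nat 1


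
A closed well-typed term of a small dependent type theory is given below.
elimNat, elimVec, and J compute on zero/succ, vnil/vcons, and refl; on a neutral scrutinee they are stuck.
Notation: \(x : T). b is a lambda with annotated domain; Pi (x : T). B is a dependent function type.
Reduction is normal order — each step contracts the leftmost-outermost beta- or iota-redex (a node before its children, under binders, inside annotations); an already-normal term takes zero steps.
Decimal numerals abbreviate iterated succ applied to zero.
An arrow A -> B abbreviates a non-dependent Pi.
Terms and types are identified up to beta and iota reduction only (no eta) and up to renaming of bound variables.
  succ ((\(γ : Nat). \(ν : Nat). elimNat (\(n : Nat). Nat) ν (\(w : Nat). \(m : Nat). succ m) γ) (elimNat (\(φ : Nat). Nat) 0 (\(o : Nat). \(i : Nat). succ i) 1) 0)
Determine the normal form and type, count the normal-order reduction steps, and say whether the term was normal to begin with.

reduced normal form:
  2
type:
  Nat
steps to reach normal form (normal order): 10
term was already normal: no
first redex: a beta-redex


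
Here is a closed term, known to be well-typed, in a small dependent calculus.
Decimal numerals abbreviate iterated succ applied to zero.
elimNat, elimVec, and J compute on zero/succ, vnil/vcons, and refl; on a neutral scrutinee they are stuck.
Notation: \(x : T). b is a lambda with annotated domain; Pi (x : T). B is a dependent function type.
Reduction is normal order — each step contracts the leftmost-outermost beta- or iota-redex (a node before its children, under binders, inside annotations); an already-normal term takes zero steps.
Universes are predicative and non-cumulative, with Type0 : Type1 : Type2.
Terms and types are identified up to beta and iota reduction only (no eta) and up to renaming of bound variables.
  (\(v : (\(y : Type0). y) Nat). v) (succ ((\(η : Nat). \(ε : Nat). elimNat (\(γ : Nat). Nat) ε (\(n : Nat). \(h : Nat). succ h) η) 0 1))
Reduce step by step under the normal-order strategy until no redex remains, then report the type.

normal-order reduction:
  (\(v : (\(y : Type0). y) Nat). v) (succ ((\(η : Nat). \(ε : Nat). elimNat (\(γ : Nat). Nat) ε (\(n : Nat). \(h : Nat). succ h) η) 0 1))
  ~> succ ((\(v : Nat). \(y : Nat). elimNat (\(η : Nat). Nat) y (\(ε : Nat). \(γ : Nat). succ γ) v) 0 1)
  ~> succ ((\(v : Nat). elimNat (\(y : Nat). Nat) v (\(η : Nat). \(ε : Nat). succ ε) 0) 1)
  ~> succ (elimNat (\(v : Nat). Nat) 1 (\(y : Nat). \(η : Nat). succ η) 0)
  ~> 2
inferred type:
  Nat


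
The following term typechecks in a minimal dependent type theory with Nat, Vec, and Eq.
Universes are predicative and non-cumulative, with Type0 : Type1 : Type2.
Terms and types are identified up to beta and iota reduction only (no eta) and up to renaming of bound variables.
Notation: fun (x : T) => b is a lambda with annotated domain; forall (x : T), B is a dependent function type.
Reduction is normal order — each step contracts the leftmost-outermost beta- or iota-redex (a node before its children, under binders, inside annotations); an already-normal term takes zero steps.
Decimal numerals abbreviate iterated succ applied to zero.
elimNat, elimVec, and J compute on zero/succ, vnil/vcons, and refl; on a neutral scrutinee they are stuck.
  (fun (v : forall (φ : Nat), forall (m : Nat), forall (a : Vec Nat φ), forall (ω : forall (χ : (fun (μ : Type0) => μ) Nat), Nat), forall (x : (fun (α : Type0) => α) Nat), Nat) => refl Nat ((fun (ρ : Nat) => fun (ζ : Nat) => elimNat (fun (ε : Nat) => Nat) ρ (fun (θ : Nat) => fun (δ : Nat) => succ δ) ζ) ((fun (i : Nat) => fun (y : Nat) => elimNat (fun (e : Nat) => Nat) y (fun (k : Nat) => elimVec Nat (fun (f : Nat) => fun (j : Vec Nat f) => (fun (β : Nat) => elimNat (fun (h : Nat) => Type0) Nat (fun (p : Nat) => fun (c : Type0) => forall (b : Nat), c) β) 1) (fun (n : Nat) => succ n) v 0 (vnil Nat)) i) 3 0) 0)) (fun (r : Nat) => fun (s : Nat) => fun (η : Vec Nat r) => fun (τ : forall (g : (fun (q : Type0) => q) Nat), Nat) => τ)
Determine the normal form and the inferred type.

reduced normal form:
  refl Nat 3
inferred type:
  Eq Nat 3 3


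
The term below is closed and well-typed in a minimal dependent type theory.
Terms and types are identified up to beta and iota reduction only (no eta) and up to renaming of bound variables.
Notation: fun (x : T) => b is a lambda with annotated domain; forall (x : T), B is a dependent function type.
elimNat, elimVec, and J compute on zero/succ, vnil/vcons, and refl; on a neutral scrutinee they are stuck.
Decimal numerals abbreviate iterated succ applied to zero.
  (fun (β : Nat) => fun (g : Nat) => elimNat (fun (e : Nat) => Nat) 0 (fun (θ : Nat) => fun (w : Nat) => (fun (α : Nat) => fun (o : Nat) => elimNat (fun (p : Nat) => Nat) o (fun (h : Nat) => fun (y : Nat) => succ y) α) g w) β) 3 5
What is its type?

the term's type:
  Nat


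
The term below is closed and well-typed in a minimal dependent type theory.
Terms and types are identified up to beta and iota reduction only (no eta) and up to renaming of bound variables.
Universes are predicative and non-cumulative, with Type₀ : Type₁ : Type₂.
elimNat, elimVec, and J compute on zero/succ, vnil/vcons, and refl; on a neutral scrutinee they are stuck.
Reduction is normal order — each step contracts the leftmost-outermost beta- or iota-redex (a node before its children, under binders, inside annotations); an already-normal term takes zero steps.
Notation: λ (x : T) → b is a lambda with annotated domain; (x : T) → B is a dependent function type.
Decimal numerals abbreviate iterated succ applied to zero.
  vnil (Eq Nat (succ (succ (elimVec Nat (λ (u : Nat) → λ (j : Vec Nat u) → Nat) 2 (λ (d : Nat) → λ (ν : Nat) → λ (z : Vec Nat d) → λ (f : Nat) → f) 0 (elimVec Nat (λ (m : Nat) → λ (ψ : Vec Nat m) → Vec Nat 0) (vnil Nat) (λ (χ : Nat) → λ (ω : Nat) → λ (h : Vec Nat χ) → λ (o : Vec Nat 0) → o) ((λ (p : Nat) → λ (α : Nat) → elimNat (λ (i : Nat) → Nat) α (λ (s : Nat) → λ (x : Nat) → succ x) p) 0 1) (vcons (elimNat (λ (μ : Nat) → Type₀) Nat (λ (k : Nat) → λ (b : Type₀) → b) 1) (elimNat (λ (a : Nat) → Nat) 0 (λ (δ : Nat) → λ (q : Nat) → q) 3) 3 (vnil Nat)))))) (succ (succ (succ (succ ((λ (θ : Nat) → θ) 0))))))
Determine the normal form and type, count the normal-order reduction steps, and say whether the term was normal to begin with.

reduced normal form:
  vnil (Eq Nat 4 4)
the term's type:
  Vec (Eq Nat 4 4) 0
normal-order step count: 8
started in normal form: no
first contracted redex: an elimVec iota-redex


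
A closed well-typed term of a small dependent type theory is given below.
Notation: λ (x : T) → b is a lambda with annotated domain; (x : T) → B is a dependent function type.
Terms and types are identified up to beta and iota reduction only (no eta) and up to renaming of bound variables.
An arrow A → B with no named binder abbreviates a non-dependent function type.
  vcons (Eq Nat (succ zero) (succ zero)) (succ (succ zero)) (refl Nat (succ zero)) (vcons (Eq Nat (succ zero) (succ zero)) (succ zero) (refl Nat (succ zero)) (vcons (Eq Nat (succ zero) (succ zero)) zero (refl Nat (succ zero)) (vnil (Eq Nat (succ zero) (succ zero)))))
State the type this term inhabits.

type:
  Vec (Eq Nat (succ zero) (succ zero)) (succ (succ (succ zero)))


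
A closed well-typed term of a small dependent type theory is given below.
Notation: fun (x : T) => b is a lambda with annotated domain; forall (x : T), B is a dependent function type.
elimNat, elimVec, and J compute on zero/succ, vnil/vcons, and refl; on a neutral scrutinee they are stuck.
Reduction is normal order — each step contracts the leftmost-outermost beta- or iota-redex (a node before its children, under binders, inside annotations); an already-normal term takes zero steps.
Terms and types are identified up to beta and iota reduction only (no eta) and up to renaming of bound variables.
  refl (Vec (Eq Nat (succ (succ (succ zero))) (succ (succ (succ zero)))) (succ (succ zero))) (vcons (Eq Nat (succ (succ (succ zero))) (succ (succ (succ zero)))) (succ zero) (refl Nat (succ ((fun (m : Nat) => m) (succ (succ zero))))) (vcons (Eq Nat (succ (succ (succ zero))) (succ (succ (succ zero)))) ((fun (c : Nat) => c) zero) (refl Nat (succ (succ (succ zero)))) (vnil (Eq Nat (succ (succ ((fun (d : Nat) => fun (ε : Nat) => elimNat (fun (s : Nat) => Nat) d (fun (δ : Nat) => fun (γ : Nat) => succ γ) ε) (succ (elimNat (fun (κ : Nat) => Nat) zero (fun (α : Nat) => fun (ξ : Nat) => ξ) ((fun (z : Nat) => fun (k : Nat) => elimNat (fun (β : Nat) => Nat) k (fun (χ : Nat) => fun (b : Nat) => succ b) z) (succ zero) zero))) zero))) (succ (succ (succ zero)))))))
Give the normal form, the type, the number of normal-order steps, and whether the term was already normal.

normal form:
  refl (Vec (Eq Nat (succ (succ (succ zero))) (succ (succ (succ zero)))) (succ (succ zero))) (vcons (Eq Nat (succ (succ (succ zero))) (succ (succ (succ zero)))) (succ zero) (refl Nat (succ (succ (succ zero)))) (vcons (Eq Nat (succ (succ (succ zero))) (succ (succ (succ zero)))) zero (refl Nat (succ (succ (succ zero)))) (vnil (Eq Nat (succ (succ (succ zero))) (succ (succ (succ zero)))))))
type:
  Eq (Vec (Eq Nat (succ (succ (succ zero))) (succ (succ (succ zero)))) (succ (succ zero))) (vcons (Eq Nat (succ (succ (succ zero))) (succ (succ (succ zero)))) (succ zero) (refl Nat (succ (succ (succ zero)))) (vcons (Eq Nat (succ (succ (succ zero))) (succ (succ (succ zero)))) zero (refl Nat (succ (succ (succ zero)))) (vnil (Eq Nat (succ (succ (succ zero))) (succ (succ (succ zero))))))) (vcons (Eq Nat (succ (succ (succ zero))) (succ (succ (succ zero)))) (succ zero) (refl Nat (succ (succ (succ zero)))) (vcons (Eq Nat (succ (succ (succ zero))) (succ (succ (succ zero)))) zero (refl Nat (succ (succ (succ zero)))) (vnil (Eq Nat (succ (succ (succ zero))) (succ (succ (succ zero)))))))
reduction steps (normal order): 15
term was already normal: no
first contracted redex: a beta-redex
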